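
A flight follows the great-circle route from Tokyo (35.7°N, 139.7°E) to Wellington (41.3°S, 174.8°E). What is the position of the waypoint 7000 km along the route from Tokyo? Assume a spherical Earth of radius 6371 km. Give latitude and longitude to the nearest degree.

The haversine formula gives a central angle δ ≈ 1.457 rad (83.5°) between the endpoints. The total great-circle distance is δ·R ≈ 1.457 × 6371 ≈ 9280 km, so the target fraction is f = 7000/9280 ≈ 0.754.
Interpolate at f ≈ 0.754 with slerp weights a = sin((1−f)δ)/sin δ ≈ 0.353, b = sin(fδ)/sin δ ≈ 0.896.
p = a·p₁ + b·p₂ ≈ (-0.889, 0.246, -0.386); φ = arcsin(p_z) ≈ -22.70°, λ = atan2(p_y, p_x) ≈ 164.52°.

≈ (23°S, 165°E)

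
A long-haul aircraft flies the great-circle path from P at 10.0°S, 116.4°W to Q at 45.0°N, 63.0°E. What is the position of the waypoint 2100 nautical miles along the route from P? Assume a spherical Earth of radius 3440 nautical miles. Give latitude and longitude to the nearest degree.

Write both endpoints as unit vectors p₁, p₂ with components (cos φ cos λ, cos φ sin λ, sin φ).
The central angle between the endpoints is δ = arccos(p₁·p₂) ≈ 2.531 rad (145.0°). The total great-circle distance is δ·R ≈ 2.531 × 3440 ≈ 8705 nmi, so the target fraction is f = 2100/8705 ≈ 0.241.
Interpolate at f ≈ 0.241 with slerp weights a = sin((1−f)δ)/sin δ ≈ 1.638, b = sin(fδ)/sin δ ≈ 0.999.
p = a·p₁ + b·p₂ ≈ (-0.396, -0.815, 0.422); φ = arcsin(p_z) ≈ 24.97°, λ = atan2(p_y, p_x) ≈ -115.93°.

≈ 25°N, 116°W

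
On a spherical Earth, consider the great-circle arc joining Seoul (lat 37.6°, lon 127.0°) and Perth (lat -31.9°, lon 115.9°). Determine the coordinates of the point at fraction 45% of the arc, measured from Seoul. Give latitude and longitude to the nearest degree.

≈ lat 6°, lon 122°

Write both endpoints as unit vectors p₁, p₂ with components (cos φ cos λ, cos φ sin λ, sin φ).
The central angle between the endpoints is δ = arccos(p₁·p₂) ≈ 1.226 rad (70.3°).
Interpolate at f = 0.45 with slerp weights a = sin((1−f)δ)/sin δ ≈ 0.663, b = sin(fδ)/sin δ ≈ 0.557.
p = a·p₁ + b·p₂ ≈ (-0.523, 0.845, 0.110); φ = arcsin(p_z) ≈ 6.34°, λ = atan2(p_y, p_x) ≈ 121.74°.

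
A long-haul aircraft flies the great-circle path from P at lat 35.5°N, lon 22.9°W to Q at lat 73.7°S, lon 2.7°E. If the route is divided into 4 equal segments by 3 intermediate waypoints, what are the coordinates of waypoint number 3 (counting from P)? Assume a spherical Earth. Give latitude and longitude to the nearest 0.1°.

≈ lat 46.9°S, lon 12.1°W

Convert each endpoint to a unit vector on the sphere (x = cos φ cos λ, y = cos φ sin λ, z = sin φ).
The central angle between the endpoints is δ = arccos(p₁·p₂) ≈ 1.930 rad (110.6°).
Interpolate at f = 3/4 with slerp weights a = sin((1−f)δ)/sin δ ≈ 0.496, b = sin(fδ)/sin δ ≈ 1.060.
p = a·p₁ + b·p₂ ≈ (0.669, -0.143, -0.730); φ = arcsin(p_z) ≈ -46.85°, λ = atan2(p_y, p_x) ≈ -12.07°.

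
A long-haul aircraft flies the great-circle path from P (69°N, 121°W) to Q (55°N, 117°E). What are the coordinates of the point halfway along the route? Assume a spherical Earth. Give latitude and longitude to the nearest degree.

≈ (74°N, 155°E)

Convert each endpoint to a unit vector on the sphere (x = cos φ cos λ, y = cos φ sin λ, z = sin φ).
The central angle between the endpoints is δ = arccos(p₁·p₂) ≈ 0.856 rad (49.0°).
Interpolate at f = 1/2 with slerp weights a = sin((1−f)δ)/sin δ ≈ 0.550, b = sin(fδ)/sin δ ≈ 0.550.
p = a·p₁ + b·p₂ ≈ (-0.245, 0.112, 0.963); φ = arcsin(p_z) ≈ 74.40°, λ = atan2(p_y, p_x) ≈ 155.38°.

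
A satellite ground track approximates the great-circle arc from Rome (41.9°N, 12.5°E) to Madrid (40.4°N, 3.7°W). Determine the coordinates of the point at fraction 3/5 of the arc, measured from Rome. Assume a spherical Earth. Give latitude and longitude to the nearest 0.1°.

Write both endpoints as unit vectors p₁, p₂ with components (cos φ cos λ, cos φ sin λ, sin φ).
The central angle between the endpoints is δ = arccos(p₁·p₂) ≈ 0.214 rad (12.3°).
Interpolate at f = 3/5 with slerp weights a = sin((1−f)δ)/sin δ ≈ 0.403, b = sin(fδ)/sin δ ≈ 0.603.
p = a·p₁ + b·p₂ ≈ (0.751, 0.035, 0.660); φ = arcsin(p_z) ≈ 41.27°, λ = atan2(p_y, p_x) ≈ 2.69°.

≈ 41.3°N, 2.7°E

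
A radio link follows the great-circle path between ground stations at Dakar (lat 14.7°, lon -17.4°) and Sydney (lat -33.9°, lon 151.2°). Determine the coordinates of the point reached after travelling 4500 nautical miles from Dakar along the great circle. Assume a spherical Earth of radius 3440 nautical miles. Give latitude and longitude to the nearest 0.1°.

Convert each endpoint to a unit vector on the sphere (x = cos φ cos λ, y = cos φ sin λ, z = sin φ).
The central angle between the endpoints is δ = arccos(p₁·p₂) ≈ 2.761 rad (158.2°). The total great-circle distance is δ·R ≈ 2.761 × 3440 ≈ 9499 nmi, so the target fraction is f = 4500/9499 ≈ 0.474.
Interpolate at f ≈ 0.474 with slerp weights a = sin((1−f)δ)/sin δ ≈ 2.675, b = sin(fδ)/sin δ ≈ 2.601.
p = a·p₁ + b·p₂ ≈ (0.577, 0.266, -0.772); φ = arcsin(p_z) ≈ -50.54°, λ = atan2(p_y, p_x) ≈ 24.78°.

≈ lat -50.5°, lon 24.8°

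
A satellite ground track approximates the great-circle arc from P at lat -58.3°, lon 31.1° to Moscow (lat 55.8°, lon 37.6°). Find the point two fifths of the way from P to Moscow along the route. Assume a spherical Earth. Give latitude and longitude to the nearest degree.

From cos δ = sin φ₁ sin φ₂ + cos φ₁ cos φ₂ cos Δλ, the central angle is δ ≈ 1.994 rad (114.2°).
Interpolate at f = 2/5 with slerp weights a = sin((1−f)δ)/sin δ ≈ 1.020, b = sin(fδ)/sin δ ≈ 0.785.
p = a·p₁ + b·p₂ ≈ (0.809, 0.546, -0.219); φ = arcsin(p_z) ≈ -12.67°, λ = atan2(p_y, p_x) ≈ 34.03°.

≈ lat -13°, lon 34°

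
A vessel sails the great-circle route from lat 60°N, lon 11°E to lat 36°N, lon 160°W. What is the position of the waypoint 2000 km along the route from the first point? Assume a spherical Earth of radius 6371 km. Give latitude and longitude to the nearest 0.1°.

From cos δ = sin φ₁ sin φ₂ + cos φ₁ cos φ₂ cos Δλ, the central angle is δ ≈ 1.461 rad (83.7°). The total great-circle distance is δ·R ≈ 1.461 × 6371 ≈ 9308 km, so the target fraction is f = 2000/9308 ≈ 0.215.
Interpolate at f ≈ 0.215 with slerp weights a = sin((1−f)δ)/sin δ ≈ 0.917, b = sin(fδ)/sin δ ≈ 0.311.
p = a·p₁ + b·p₂ ≈ (0.214, 0.002, 0.977); φ = arcsin(p_z) ≈ 77.65°, λ = atan2(p_y, p_x) ≈ 0.41°.

≈ lat 77.6°N, lon 0.4°E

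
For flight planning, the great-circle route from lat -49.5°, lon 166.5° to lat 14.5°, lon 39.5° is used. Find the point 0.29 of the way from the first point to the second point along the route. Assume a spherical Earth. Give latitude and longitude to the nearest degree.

Convert each endpoint to a unit vector on the sphere (x = cos φ cos λ, y = cos φ sin λ, z = sin φ).
The central angle between the endpoints is δ = arccos(p₁·p₂) ≈ 2.176 rad (124.7°).
Interpolate at f = 0.29 with slerp weights a = sin((1−f)δ)/sin δ ≈ 1.215, b = sin(fδ)/sin δ ≈ 0.717.
p = a·p₁ + b·p₂ ≈ (-0.232, 0.626, -0.745); φ = arcsin(p_z) ≈ -48.13°, λ = atan2(p_y, p_x) ≈ 110.31°.

≈ lat -48°, lon 110°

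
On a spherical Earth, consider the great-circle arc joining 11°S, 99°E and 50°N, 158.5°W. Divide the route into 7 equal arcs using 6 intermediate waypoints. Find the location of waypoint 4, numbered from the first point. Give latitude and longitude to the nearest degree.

Write both endpoints as unit vectors p₁, p₂ with components (cos φ cos λ, cos φ sin λ, sin φ).
The central angle between the endpoints is δ = arccos(p₁·p₂) ≈ 1.857 rad (106.4°).
Interpolate at f = 4/7 with slerp weights a = sin((1−f)δ)/sin δ ≈ 0.745, b = sin(fδ)/sin δ ≈ 0.910.
p = a·p₁ + b·p₂ ≈ (-0.659, 0.508, 0.555); φ = arcsin(p_z) ≈ 33.72°, λ = atan2(p_y, p_x) ≈ 142.37°.

≈ 34°N, 142°E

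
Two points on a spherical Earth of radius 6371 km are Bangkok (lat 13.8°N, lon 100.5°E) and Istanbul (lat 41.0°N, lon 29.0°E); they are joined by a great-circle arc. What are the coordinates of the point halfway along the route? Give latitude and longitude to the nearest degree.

≈ lat 32°N, lon 70°E

From cos δ = sin φ₁ sin φ₂ + cos φ₁ cos φ₂ cos Δλ, the central angle is δ ≈ 1.171 rad (67.1°).
Interpolate at f = 1/2 with slerp weights a = sin((1−f)δ)/sin δ ≈ 0.600, b = sin(fδ)/sin δ ≈ 0.600.
p = a·p₁ + b·p₂ ≈ (0.290, 0.792, 0.537); φ = arcsin(p_z) ≈ 32.46°, λ = atan2(p_y, p_x) ≈ 69.91°.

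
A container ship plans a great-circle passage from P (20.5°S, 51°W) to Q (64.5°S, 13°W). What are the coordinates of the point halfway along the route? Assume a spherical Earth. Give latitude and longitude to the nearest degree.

Convert each endpoint to a unit vector on the sphere (x = cos φ cos λ, y = cos φ sin λ, z = sin φ).
The central angle between the endpoints is δ = arccos(p₁·p₂) ≈ 0.884 rad (50.7°).
Interpolate at f = 1/2 with slerp weights a = sin((1−f)δ)/sin δ ≈ 0.553, b = sin(fδ)/sin δ ≈ 0.553.
p = a·p₁ + b·p₂ ≈ (0.558, -0.456, -0.693); φ = arcsin(p_z) ≈ -43.87°, λ = atan2(p_y, p_x) ≈ -39.26°.

≈ (44°S, 39°W)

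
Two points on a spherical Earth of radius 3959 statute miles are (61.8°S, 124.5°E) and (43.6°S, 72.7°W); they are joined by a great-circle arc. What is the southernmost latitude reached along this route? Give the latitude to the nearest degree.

The great circle lies in the plane with unit normal n̂ = (p₁ × p₂)/|p₁ × p₂|.
Here n̂_z ≈ +0.105; the vertex latitude is φ_max = arccos|n̂_z| ≈ 83.9°.
Check via Clairaut: cos φ_max = |cos φ₁| · sin C = cos(61.8°)·sin(167.1°) ≈ 0.105, again giving ≈ 83.9°.

≈ 84°S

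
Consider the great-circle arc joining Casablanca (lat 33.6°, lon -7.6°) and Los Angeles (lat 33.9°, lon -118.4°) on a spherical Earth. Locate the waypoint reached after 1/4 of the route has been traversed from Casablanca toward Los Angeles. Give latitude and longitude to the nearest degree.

≈ lat 45°, lon -31°

Write both endpoints as unit vectors p₁, p₂ with components (cos φ cos λ, cos φ sin λ, sin φ).
The central angle between the endpoints is δ = arccos(p₁·p₂) ≈ 1.508 rad (86.4°).
Interpolate at f = 1/4 with slerp weights a = sin((1−f)δ)/sin δ ≈ 0.907, b = sin(fδ)/sin δ ≈ 0.369.
p = a·p₁ + b·p₂ ≈ (0.603, -0.369, 0.707); φ = arcsin(p_z) ≈ 45.02°, λ = atan2(p_y, p_x) ≈ -31.48°.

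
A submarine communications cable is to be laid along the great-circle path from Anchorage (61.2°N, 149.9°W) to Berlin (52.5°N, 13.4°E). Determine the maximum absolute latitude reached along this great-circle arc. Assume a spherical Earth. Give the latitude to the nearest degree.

The great circle lies in the plane with unit normal n̂ = (p₁ × p₂)/|p₁ × p₂|.
Here n̂_z ≈ +0.093; the vertex latitude is φ_max = arccos|n̂_z| ≈ 84.7°.

≈ 85°N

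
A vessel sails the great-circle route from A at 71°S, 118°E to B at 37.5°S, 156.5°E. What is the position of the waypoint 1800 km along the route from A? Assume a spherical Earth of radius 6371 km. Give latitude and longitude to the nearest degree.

≈ 58°S, 143°E

Write both endpoints as unit vectors p₁, p₂ with components (cos φ cos λ, cos φ sin λ, sin φ).
The central angle between the endpoints is δ = arccos(p₁·p₂) ≈ 0.680 rad (38.9°). The total great-circle distance is δ·R ≈ 0.680 × 6371 ≈ 4331 km, so the target fraction is f = 1800/4331 ≈ 0.416.
Interpolate at f ≈ 0.416 with slerp weights a = sin((1−f)δ)/sin δ ≈ 0.615, b = sin(fδ)/sin δ ≈ 0.444.
p = a·p₁ + b·p₂ ≈ (-0.417, 0.317, -0.852); φ = arcsin(p_z) ≈ -58.42°, λ = atan2(p_y, p_x) ≈ 142.72°.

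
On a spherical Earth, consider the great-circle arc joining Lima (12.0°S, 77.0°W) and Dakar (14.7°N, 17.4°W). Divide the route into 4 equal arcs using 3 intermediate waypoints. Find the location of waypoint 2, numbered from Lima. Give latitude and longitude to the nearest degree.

≈ 2°N, 47°W

From cos δ = sin φ₁ sin φ₂ + cos φ₁ cos φ₂ cos Δλ, the central angle is δ ≈ 1.131 rad (64.8°).
Interpolate at f = 2/4 with slerp weights a = sin((1−f)δ)/sin δ ≈ 0.592, b = sin(fδ)/sin δ ≈ 0.592.
p = a·p₁ + b·p₂ ≈ (0.677, -0.736, 0.027); φ = arcsin(p_z) ≈ 1.56°, λ = atan2(p_y, p_x) ≈ -47.38°.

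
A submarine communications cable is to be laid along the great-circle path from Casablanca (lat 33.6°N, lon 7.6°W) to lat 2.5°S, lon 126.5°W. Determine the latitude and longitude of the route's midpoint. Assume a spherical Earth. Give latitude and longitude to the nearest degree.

≈ lat 28°N, lon 76°W

From cos δ = sin φ₁ sin φ₂ + cos φ₁ cos φ₂ cos Δλ, the central angle is δ ≈ 2.011 rad (115.2°).
Interpolate at f = 1/2 with slerp weights a = sin((1−f)δ)/sin δ ≈ 0.934, b = sin(fδ)/sin δ ≈ 0.934.
p = a·p₁ + b·p₂ ≈ (0.216, -0.853, 0.476); φ = arcsin(p_z) ≈ 28.42°, λ = atan2(p_y, p_x) ≈ -75.78°.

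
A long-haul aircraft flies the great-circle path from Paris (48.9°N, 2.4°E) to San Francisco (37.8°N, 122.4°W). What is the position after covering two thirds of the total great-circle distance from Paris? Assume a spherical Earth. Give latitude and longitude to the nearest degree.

≈ 58°N, 95°W

Write both endpoints as unit vectors p₁, p₂ with components (cos φ cos λ, cos φ sin λ, sin φ).
The central angle between the endpoints is δ = arccos(p₁·p₂) ≈ 1.405 rad (80.5°).
Interpolate at f = 2/3 with slerp weights a = sin((1−f)δ)/sin δ ≈ 0.458, b = sin(fδ)/sin δ ≈ 0.817.
p = a·p₁ + b·p₂ ≈ (-0.045, -0.532, 0.845); φ = arcsin(p_z) ≈ 57.71°, λ = atan2(p_y, p_x) ≈ -94.86°.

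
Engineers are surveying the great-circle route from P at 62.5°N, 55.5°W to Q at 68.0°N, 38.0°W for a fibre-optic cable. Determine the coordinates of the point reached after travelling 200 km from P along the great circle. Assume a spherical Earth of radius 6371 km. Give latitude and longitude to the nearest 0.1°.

From cos δ = sin φ₁ sin φ₂ + cos φ₁ cos φ₂ cos Δλ, the central angle is δ ≈ 0.159 rad (9.1°). The total great-circle distance is δ·R ≈ 0.159 × 6371 ≈ 1013 km, so the target fraction is f = 200/1013 ≈ 0.197.
Interpolate at f ≈ 0.197 with slerp weights a = sin((1−f)δ)/sin δ ≈ 0.804, b = sin(fδ)/sin δ ≈ 0.198.
p = a·p₁ + b·p₂ ≈ (0.269, -0.352, 0.897); φ = arcsin(p_z) ≈ 63.73°, λ = atan2(p_y, p_x) ≈ -52.61°.

≈ 63.7°N, 52.6°W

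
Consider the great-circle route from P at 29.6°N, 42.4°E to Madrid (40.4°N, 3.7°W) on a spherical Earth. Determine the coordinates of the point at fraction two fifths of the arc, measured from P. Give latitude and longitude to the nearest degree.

≈ 36°N, 26°E

Write both endpoints as unit vectors p₁, p₂ with components (cos φ cos λ, cos φ sin λ, sin φ).
The central angle between the endpoints is δ = arccos(p₁·p₂) ≈ 0.677 rad (38.8°).
Interpolate at f = 2/5 with slerp weights a = sin((1−f)δ)/sin δ ≈ 0.631, b = sin(fδ)/sin δ ≈ 0.427.
p = a·p₁ + b·p₂ ≈ (0.730, 0.349, 0.588); φ = arcsin(p_z) ≈ 36.04°, λ = atan2(p_y, p_x) ≈ 25.56°.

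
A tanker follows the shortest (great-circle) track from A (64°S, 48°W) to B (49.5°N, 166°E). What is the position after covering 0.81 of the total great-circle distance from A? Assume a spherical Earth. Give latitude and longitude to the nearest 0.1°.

≈ (24.0°N, 174.2°W)

Write both endpoints as unit vectors p₁, p₂ with components (cos φ cos λ, cos φ sin λ, sin φ).
The central angle between the endpoints is δ = arccos(p₁·p₂) ≈ 2.738 rad (156.8°).
Interpolate at f = 0.81 with slerp weights a = sin((1−f)δ)/sin δ ≈ 1.264, b = sin(fδ)/sin δ ≈ 2.030.
p = a·p₁ + b·p₂ ≈ (-0.908, -0.093, 0.407); φ = arcsin(p_z) ≈ 24.05°, λ = atan2(p_y, p_x) ≈ -174.16°.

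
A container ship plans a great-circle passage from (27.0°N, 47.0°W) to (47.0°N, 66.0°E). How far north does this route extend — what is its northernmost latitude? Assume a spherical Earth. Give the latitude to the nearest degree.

The great circle lies in the plane with unit normal n̂ = (p₁ × p₂)/|p₁ × p₂|.
Here n̂_z ≈ +0.562; the vertex latitude is φ_max = arccos|n̂_z| ≈ 55.8°.
Check via Clairaut: cos φ_max = |cos φ₁| · sin C = cos(27.0°)·sin(39.1°) ≈ 0.562, again giving ≈ 55.8°.

≈ 56°N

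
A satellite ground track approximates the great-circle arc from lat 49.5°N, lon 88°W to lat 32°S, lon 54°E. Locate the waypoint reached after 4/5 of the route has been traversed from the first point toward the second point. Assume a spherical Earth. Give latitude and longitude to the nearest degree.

≈ lat 10°S, lon 33°E

The haversine formula gives a central angle δ ≈ 2.563 rad (146.8°) between the endpoints.
Interpolate at f = 4/5 with slerp weights a = sin((1−f)δ)/sin δ ≈ 0.896, b = sin(fδ)/sin δ ≈ 1.621.
p = a·p₁ + b·p₂ ≈ (0.829, 0.531, -0.178); φ = arcsin(p_z) ≈ -10.25°, λ = atan2(p_y, p_x) ≈ 32.65°.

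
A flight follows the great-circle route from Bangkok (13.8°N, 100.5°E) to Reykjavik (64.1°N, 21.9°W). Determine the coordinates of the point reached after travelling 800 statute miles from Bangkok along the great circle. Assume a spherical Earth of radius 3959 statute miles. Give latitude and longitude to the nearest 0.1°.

Convert each endpoint to a unit vector on the sphere (x = cos φ cos λ, y = cos φ sin λ, z = sin φ).
The central angle between the endpoints is δ = arccos(p₁·p₂) ≈ 1.584 rad (90.7°). The total great-circle distance is δ·R ≈ 1.584 × 3959 ≈ 6269 mi, so the target fraction is f = 800/6269 ≈ 0.128.
Interpolate at f ≈ 0.128 with slerp weights a = sin((1−f)δ)/sin δ ≈ 0.982, b = sin(fδ)/sin δ ≈ 0.201.
p = a·p₁ + b·p₂ ≈ (-0.092, 0.905, 0.415); φ = arcsin(p_z) ≈ 24.51°, λ = atan2(p_y, p_x) ≈ 95.83°.

≈ 24.5°N, 95.8°E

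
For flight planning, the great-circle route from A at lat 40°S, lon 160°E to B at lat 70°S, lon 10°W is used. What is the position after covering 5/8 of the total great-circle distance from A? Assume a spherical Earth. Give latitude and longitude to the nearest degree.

≈ lat 83°S, lon 139°E

Convert each endpoint to a unit vector on the sphere (x = cos φ cos λ, y = cos φ sin λ, z = sin φ).
The central angle between the endpoints is δ = arccos(p₁·p₂) ≈ 1.217 rad (69.8°).
Interpolate at f = 5/8 with slerp weights a = sin((1−f)δ)/sin δ ≈ 0.470, b = sin(fδ)/sin δ ≈ 0.735.
p = a·p₁ + b·p₂ ≈ (-0.091, 0.079, -0.993); φ = arcsin(p_z) ≈ -83.08°, λ = atan2(p_y, p_x) ≈ 138.77°.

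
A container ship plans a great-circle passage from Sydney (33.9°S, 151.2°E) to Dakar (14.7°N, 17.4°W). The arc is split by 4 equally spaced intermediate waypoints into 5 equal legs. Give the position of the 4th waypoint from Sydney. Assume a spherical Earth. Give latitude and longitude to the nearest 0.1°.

Write both endpoints as unit vectors p₁, p₂ with components (cos φ cos λ, cos φ sin λ, sin φ).
The central angle between the endpoints is δ = arccos(p₁·p₂) ≈ 2.761 rad (158.2°).
Interpolate at f = 4/5 with slerp weights a = sin((1−f)δ)/sin δ ≈ 1.413, b = sin(fδ)/sin δ ≈ 2.163.
p = a·p₁ + b·p₂ ≈ (0.969, -0.061, -0.239); φ = arcsin(p_z) ≈ -13.84°, λ = atan2(p_y, p_x) ≈ -3.59°.

≈ (13.8°S, 3.6°W)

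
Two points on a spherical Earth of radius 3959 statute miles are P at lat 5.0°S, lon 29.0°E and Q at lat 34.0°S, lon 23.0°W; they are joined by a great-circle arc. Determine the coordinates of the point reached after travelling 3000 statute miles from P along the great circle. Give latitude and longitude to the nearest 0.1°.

Convert each endpoint to a unit vector on the sphere (x = cos φ cos λ, y = cos φ sin λ, z = sin φ).
The central angle between the endpoints is δ = arccos(p₁·p₂) ≈ 0.980 rad (56.1°). The total great-circle distance is δ·R ≈ 0.980 × 3959 ≈ 3879 mi, so the target fraction is f = 3000/3879 ≈ 0.773.
Interpolate at f ≈ 0.773 with slerp weights a = sin((1−f)δ)/sin δ ≈ 0.265, b = sin(fδ)/sin δ ≈ 0.828.
p = a·p₁ + b·p₂ ≈ (0.863, -0.140, -0.486); φ = arcsin(p_z) ≈ -29.08°, λ = atan2(p_y, p_x) ≈ -9.22°.

≈ lat 29.1°S, lon 9.2°W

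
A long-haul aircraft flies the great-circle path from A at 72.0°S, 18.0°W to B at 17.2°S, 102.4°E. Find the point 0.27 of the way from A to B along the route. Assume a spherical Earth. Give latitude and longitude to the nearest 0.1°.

≈ 71.0°S, 56.8°E

The haversine formula gives a central angle δ ≈ 1.439 rad (82.4°) between the endpoints.
Interpolate at f = 0.27 with slerp weights a = sin((1−f)δ)/sin δ ≈ 0.875, b = sin(fδ)/sin δ ≈ 0.382.
p = a·p₁ + b·p₂ ≈ (0.179, 0.273, -0.945); φ = arcsin(p_z) ≈ -70.96°, λ = atan2(p_y, p_x) ≈ 56.76°.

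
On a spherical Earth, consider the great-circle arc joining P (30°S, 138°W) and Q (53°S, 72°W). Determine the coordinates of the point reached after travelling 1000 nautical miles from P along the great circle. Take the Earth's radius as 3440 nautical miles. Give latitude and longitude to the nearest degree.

≈ (41°S, 123°W)

Write both endpoints as unit vectors p₁, p₂ with components (cos φ cos λ, cos φ sin λ, sin φ).
The central angle between the endpoints is δ = arccos(p₁·p₂) ≈ 0.913 rad (52.3°). The total great-circle distance is δ·R ≈ 0.913 × 3440 ≈ 3141 nmi, so the target fraction is f = 1000/3141 ≈ 0.318.
Interpolate at f ≈ 0.318 with slerp weights a = sin((1−f)δ)/sin δ ≈ 0.737, b = sin(fδ)/sin δ ≈ 0.362.
p = a·p₁ + b·p₂ ≈ (-0.407, -0.634, -0.658); φ = arcsin(p_z) ≈ -41.11°, λ = atan2(p_y, p_x) ≈ -122.68°.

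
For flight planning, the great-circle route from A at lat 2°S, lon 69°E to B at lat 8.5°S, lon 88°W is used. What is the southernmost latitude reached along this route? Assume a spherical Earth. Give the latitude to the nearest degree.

≈ 25°S

The great circle lies in the plane with unit normal n̂ = (p₁ × p₂)/|p₁ × p₂|.
Here n̂_z ≈ -0.906; the vertex latitude is φ_max = arccos|n̂_z| ≈ 25.0°.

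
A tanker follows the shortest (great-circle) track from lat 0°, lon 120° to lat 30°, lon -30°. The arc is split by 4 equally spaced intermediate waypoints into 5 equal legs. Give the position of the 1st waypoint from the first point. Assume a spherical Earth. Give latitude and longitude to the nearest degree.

From cos δ = sin φ₁ sin φ₂ + cos φ₁ cos φ₂ cos Δλ, the central angle is δ ≈ 2.419 rad (138.6°).
Interpolate at f = 1/5 with slerp weights a = sin((1−f)δ)/sin δ ≈ 1.413, b = sin(fδ)/sin δ ≈ 0.703.
p = a·p₁ + b·p₂ ≈ (-0.179, 0.919, 0.352); φ = arcsin(p_z) ≈ 20.59°, λ = atan2(p_y, p_x) ≈ 101.02°.

≈ lat 21°, lon 101°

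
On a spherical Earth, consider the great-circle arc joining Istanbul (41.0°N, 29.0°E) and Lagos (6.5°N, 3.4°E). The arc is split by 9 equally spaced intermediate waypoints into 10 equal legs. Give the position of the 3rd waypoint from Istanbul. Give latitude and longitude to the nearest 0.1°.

Convert each endpoint to a unit vector on the sphere (x = cos φ cos λ, y = cos φ sin λ, z = sin φ).
The central angle between the endpoints is δ = arccos(p₁·p₂) ≈ 0.722 rad (41.4°).
Interpolate at f = 3/10 with slerp weights a = sin((1−f)δ)/sin δ ≈ 0.733, b = sin(fδ)/sin δ ≈ 0.325.
p = a·p₁ + b·p₂ ≈ (0.806, 0.287, 0.517); φ = arcsin(p_z) ≈ 31.16°, λ = atan2(p_y, p_x) ≈ 19.61°.

≈ (31.2°N, 19.6°E)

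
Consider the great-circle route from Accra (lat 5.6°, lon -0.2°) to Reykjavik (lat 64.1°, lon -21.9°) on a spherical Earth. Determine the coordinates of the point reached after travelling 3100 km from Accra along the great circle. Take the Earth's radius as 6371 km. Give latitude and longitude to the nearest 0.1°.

From cos δ = sin φ₁ sin φ₂ + cos φ₁ cos φ₂ cos Δλ, the central angle is δ ≈ 1.057 rad (60.5°). The total great-circle distance is δ·R ≈ 1.057 × 6371 ≈ 6733 km, so the target fraction is f = 3100/6733 ≈ 0.460.
Interpolate at f ≈ 0.460 with slerp weights a = sin((1−f)δ)/sin δ ≈ 0.620, b = sin(fδ)/sin δ ≈ 0.537.
p = a·p₁ + b·p₂ ≈ (0.835, -0.090, 0.544); φ = arcsin(p_z) ≈ 32.93°, λ = atan2(p_y, p_x) ≈ -6.13°.

≈ lat 32.9°, lon -6.1°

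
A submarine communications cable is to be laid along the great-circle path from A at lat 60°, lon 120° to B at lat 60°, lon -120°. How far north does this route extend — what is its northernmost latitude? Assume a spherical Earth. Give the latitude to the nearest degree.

The great circle lies in the plane with unit normal n̂ = (p₁ × p₂)/|p₁ × p₂|.
Here n̂_z ≈ +0.277; the vertex latitude is φ_max = arccos|n̂_z| ≈ 73.9°.

≈ 74°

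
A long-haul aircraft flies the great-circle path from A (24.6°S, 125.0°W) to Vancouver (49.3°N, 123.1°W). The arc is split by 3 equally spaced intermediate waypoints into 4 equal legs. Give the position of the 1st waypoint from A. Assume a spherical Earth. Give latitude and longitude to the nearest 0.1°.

The haversine formula gives a central angle δ ≈ 1.290 rad (73.9°) between the endpoints.
Interpolate at f = 1/4 with slerp weights a = sin((1−f)δ)/sin δ ≈ 0.857, b = sin(fδ)/sin δ ≈ 0.330.
p = a·p₁ + b·p₂ ≈ (-0.564, -0.819, -0.107); φ = arcsin(p_z) ≈ -6.12°, λ = atan2(p_y, p_x) ≈ -124.59°.

≈ (6.1°S, 124.6°W)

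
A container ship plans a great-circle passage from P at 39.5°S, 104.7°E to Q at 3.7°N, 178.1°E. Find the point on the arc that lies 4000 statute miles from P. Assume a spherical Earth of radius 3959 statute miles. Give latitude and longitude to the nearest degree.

≈ 11°S, 162°E

Convert each endpoint to a unit vector on the sphere (x = cos φ cos λ, y = cos φ sin λ, z = sin φ).
The central angle between the endpoints is δ = arccos(p₁·p₂) ≈ 1.391 rad (79.7°). The total great-circle distance is δ·R ≈ 1.391 × 3959 ≈ 5507 mi, so the target fraction is f = 4000/5507 ≈ 0.726.
Interpolate at f ≈ 0.726 with slerp weights a = sin((1−f)δ)/sin δ ≈ 0.378, b = sin(fδ)/sin δ ≈ 0.861.
p = a·p₁ + b·p₂ ≈ (-0.933, 0.310, -0.185); φ = arcsin(p_z) ≈ -10.64°, λ = atan2(p_y, p_x) ≈ 161.60°.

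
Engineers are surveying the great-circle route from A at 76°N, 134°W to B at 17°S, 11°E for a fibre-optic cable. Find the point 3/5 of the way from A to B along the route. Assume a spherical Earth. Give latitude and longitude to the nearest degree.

The haversine formula gives a central angle δ ≈ 2.064 rad (118.2°) between the endpoints.
Interpolate at f = 3/5 with slerp weights a = sin((1−f)δ)/sin δ ≈ 0.834, b = sin(fδ)/sin δ ≈ 1.073.
p = a·p₁ + b·p₂ ≈ (0.867, 0.051, 0.496); φ = arcsin(p_z) ≈ 29.72°, λ = atan2(p_y, p_x) ≈ 3.34°.

≈ 30°N, 3°E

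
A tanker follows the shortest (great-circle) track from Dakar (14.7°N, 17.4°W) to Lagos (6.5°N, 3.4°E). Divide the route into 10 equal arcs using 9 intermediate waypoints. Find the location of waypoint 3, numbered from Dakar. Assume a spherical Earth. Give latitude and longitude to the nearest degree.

≈ 12°N, 11°W

Write both endpoints as unit vectors p₁, p₂ with components (cos φ cos λ, cos φ sin λ, sin φ).
The central angle between the endpoints is δ = arccos(p₁·p₂) ≈ 0.384 rad (22.0°).
Interpolate at f = 3/10 with slerp weights a = sin((1−f)δ)/sin δ ≈ 0.709, b = sin(fδ)/sin δ ≈ 0.307.
p = a·p₁ + b·p₂ ≈ (0.959, -0.187, 0.215); φ = arcsin(p_z) ≈ 12.39°, λ = atan2(p_y, p_x) ≈ -11.04°.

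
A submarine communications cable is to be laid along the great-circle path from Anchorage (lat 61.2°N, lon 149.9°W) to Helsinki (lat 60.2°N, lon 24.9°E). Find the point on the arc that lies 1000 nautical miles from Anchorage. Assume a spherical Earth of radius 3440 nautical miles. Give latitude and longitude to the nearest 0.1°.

Write both endpoints as unit vectors p₁, p₂ with components (cos φ cos λ, cos φ sin λ, sin φ).
The central angle between the endpoints is δ = arccos(p₁·p₂) ≈ 1.022 rad (58.5°). The total great-circle distance is δ·R ≈ 1.022 × 3440 ≈ 3514 nmi, so the target fraction is f = 1000/3514 ≈ 0.285.
Interpolate at f ≈ 0.285 with slerp weights a = sin((1−f)δ)/sin δ ≈ 0.783, b = sin(fδ)/sin δ ≈ 0.336.
p = a·p₁ + b·p₂ ≈ (-0.175, -0.119, 0.977); φ = arcsin(p_z) ≈ 77.80°, λ = atan2(p_y, p_x) ≈ -145.79°.

≈ lat 77.8°N, lon 145.8°W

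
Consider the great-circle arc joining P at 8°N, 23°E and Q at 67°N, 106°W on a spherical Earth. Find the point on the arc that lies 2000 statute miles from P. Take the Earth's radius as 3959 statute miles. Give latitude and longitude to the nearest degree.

≈ 35°N, 13°E

Convert each endpoint to a unit vector on the sphere (x = cos φ cos λ, y = cos φ sin λ, z = sin φ).
The central angle between the endpoints is δ = arccos(p₁·p₂) ≈ 1.686 rad (96.6°). The total great-circle distance is δ·R ≈ 1.686 × 3959 ≈ 6677 mi, so the target fraction is f = 2000/6677 ≈ 0.300.
Interpolate at f ≈ 0.300 with slerp weights a = sin((1−f)δ)/sin δ ≈ 0.931, b = sin(fδ)/sin δ ≈ 0.487.
p = a·p₁ + b·p₂ ≈ (0.796, 0.177, 0.578); φ = arcsin(p_z) ≈ 35.32°, λ = atan2(p_y, p_x) ≈ 12.55°.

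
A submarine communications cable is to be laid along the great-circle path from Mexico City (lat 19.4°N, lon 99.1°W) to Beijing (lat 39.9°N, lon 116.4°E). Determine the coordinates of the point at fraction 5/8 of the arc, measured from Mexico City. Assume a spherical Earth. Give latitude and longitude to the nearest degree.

Convert each endpoint to a unit vector on the sphere (x = cos φ cos λ, y = cos φ sin λ, z = sin φ).
The central angle between the endpoints is δ = arccos(p₁·p₂) ≈ 1.956 rad (112.1°).
Interpolate at f = 5/8 with slerp weights a = sin((1−f)δ)/sin δ ≈ 0.723, b = sin(fδ)/sin δ ≈ 1.014.
p = a·p₁ + b·p₂ ≈ (-0.454, 0.024, 0.891); φ = arcsin(p_z) ≈ 62.97°, λ = atan2(p_y, p_x) ≈ 176.96°.

≈ lat 63°N, lon 177°E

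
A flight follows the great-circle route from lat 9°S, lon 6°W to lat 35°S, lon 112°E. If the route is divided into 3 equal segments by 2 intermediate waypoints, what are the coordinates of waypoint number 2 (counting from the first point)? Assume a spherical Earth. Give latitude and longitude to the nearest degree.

≈ lat 42°S, lon 67°E

Write both endpoints as unit vectors p₁, p₂ with components (cos φ cos λ, cos φ sin λ, sin φ).
The central angle between the endpoints is δ = arccos(p₁·p₂) ≈ 1.865 rad (106.9°).
Interpolate at f = 2/3 with slerp weights a = sin((1−f)δ)/sin δ ≈ 0.609, b = sin(fδ)/sin δ ≈ 0.989.
p = a·p₁ + b·p₂ ≈ (0.294, 0.689, -0.663); φ = arcsin(p_z) ≈ -41.51°, λ = atan2(p_y, p_x) ≈ 66.87°.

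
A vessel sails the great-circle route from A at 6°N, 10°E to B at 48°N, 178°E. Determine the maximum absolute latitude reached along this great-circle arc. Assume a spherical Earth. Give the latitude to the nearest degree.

≈ 80°N

The great circle lies in the plane with unit normal n̂ = (p₁ × p₂)/|p₁ × p₂|.
Here n̂_z ≈ +0.169; the vertex latitude is φ_max = arccos|n̂_z| ≈ 80.3°.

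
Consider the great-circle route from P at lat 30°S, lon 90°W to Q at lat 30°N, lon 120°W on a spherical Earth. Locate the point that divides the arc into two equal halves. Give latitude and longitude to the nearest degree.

≈ lat 0°N, lon 105°W

The haversine formula gives a central angle δ ≈ 1.160 rad (66.5°) between the endpoints.
Interpolate at f = 1/2 with slerp weights a = sin((1−f)δ)/sin δ ≈ 0.598, b = sin(fδ)/sin δ ≈ 0.598.
p = a·p₁ + b·p₂ ≈ (-0.259, -0.966, 0.000); φ = arcsin(p_z) ≈ 0.00°, λ = atan2(p_y, p_x) ≈ -105.00°.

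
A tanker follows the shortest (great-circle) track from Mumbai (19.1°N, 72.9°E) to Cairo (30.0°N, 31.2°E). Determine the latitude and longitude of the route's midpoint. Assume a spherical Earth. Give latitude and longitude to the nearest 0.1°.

From cos δ = sin φ₁ sin φ₂ + cos φ₁ cos φ₂ cos Δλ, the central angle is δ ≈ 0.685 rad (39.2°).
Interpolate at f = 1/2 with slerp weights a = sin((1−f)δ)/sin δ ≈ 0.531, b = sin(fδ)/sin δ ≈ 0.531.
p = a·p₁ + b·p₂ ≈ (0.541, 0.718, 0.439); φ = arcsin(p_z) ≈ 26.05°, λ = atan2(p_y, p_x) ≈ 53.00°.

≈ 26.0°N, 53.0°E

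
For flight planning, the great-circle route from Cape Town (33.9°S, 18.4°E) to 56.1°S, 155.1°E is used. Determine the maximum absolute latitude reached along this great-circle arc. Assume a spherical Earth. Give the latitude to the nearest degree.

The great circle lies in the plane with unit normal n̂ = (p₁ × p₂)/|p₁ × p₂|.
Here n̂_z ≈ +0.320; the vertex latitude is φ_max = arccos|n̂_z| ≈ 71.3°.
Check via Clairaut: cos φ_max = |cos φ₁| · sin C = cos(33.9°)·sin(157.3°) ≈ 0.320, again giving ≈ 71.3°.

≈ 71°S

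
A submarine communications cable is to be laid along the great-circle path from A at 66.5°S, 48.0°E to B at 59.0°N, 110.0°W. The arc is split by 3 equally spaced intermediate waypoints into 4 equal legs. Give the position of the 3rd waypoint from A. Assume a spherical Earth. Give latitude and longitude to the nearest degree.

≈ 23°N, 80°W

From cos δ = sin φ₁ sin φ₂ + cos φ₁ cos φ₂ cos Δλ, the central angle is δ ≈ 2.924 rad (167.6°).
Interpolate at f = 3/4 with slerp weights a = sin((1−f)δ)/sin δ ≈ 3.097, b = sin(fδ)/sin δ ≈ 3.769.
p = a·p₁ + b·p₂ ≈ (0.163, -0.906, 0.390); φ = arcsin(p_z) ≈ 22.97°, λ = atan2(p_y, p_x) ≈ -79.83°.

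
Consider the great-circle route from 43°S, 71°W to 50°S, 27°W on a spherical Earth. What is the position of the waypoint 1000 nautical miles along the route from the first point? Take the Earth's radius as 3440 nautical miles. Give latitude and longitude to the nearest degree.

Convert each endpoint to a unit vector on the sphere (x = cos φ cos λ, y = cos φ sin λ, z = sin φ).
The central angle between the endpoints is δ = arccos(p₁·p₂) ≈ 0.534 rad (30.6°). The total great-circle distance is δ·R ≈ 0.534 × 3440 ≈ 1838 nmi, so the target fraction is f = 1000/1838 ≈ 0.544.
Interpolate at f ≈ 0.544 with slerp weights a = sin((1−f)δ)/sin δ ≈ 0.474, b = sin(fδ)/sin δ ≈ 0.563.
p = a·p₁ + b·p₂ ≈ (0.435, -0.492, -0.754); φ = arcsin(p_z) ≈ -48.95°, λ = atan2(p_y, p_x) ≈ -48.50°.

≈ 49°S, 48°W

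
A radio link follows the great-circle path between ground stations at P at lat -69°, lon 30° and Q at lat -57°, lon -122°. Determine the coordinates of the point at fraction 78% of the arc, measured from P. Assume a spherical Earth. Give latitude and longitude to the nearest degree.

The haversine formula gives a central angle δ ≈ 0.914 rad (52.4°) between the endpoints.
Interpolate at f = 0.78 with slerp weights a = sin((1−f)δ)/sin δ ≈ 0.252, b = sin(fδ)/sin δ ≈ 0.826.
p = a·p₁ + b·p₂ ≈ (-0.160, -0.336, -0.928); φ = arcsin(p_z) ≈ -68.14°, λ = atan2(p_y, p_x) ≈ -115.46°.

≈ lat -68°, lon -115°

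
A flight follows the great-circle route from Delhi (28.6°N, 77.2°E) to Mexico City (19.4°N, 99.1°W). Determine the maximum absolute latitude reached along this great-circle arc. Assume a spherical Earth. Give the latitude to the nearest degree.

≈ 86°N

The great circle lies in the plane with unit normal n̂ = (p₁ × p₂)/|p₁ × p₂|.
Here n̂_z ≈ -0.072; the vertex latitude is φ_max = arccos|n̂_z| ≈ 85.9°.
Check via Clairaut: cos φ_max = |cos φ₁| · sin C = cos(28.6°)·sin(4.7°) ≈ 0.072, again giving ≈ 85.9°.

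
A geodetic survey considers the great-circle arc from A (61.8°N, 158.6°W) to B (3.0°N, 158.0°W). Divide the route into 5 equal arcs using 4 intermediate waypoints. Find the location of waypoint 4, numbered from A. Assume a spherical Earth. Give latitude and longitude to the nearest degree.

≈ (15°N, 158°W)

Convert each endpoint to a unit vector on the sphere (x = cos φ cos λ, y = cos φ sin λ, z = sin φ).
The central angle between the endpoints is δ = arccos(p₁·p₂) ≈ 1.026 rad (58.8°).
Interpolate at f = 4/5 with slerp weights a = sin((1−f)δ)/sin δ ≈ 0.238, b = sin(fδ)/sin δ ≈ 0.856.
p = a·p₁ + b·p₂ ≈ (-0.897, -0.361, 0.255); φ = arcsin(p_z) ≈ 14.76°, λ = atan2(p_y, p_x) ≈ -158.07°.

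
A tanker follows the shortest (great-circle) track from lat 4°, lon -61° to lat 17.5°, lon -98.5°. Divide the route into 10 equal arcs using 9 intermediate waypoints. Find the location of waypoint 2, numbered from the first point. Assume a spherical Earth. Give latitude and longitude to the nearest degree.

≈ lat 7°, lon -68°

The haversine formula gives a central angle δ ≈ 0.683 rad (39.1°) between the endpoints.
Interpolate at f = 2/10 with slerp weights a = sin((1−f)δ)/sin δ ≈ 0.823, b = sin(fδ)/sin δ ≈ 0.216.
p = a·p₁ + b·p₂ ≈ (0.368, -0.922, 0.122); φ = arcsin(p_z) ≈ 7.03°, λ = atan2(p_y, p_x) ≈ -68.25°.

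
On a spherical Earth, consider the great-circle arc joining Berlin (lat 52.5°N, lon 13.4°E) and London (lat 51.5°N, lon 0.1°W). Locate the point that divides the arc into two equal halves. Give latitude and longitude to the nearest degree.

Convert each endpoint to a unit vector on the sphere (x = cos φ cos λ, y = cos φ sin λ, z = sin φ).
The central angle between the endpoints is δ = arccos(p₁·p₂) ≈ 0.146 rad (8.4°).
Interpolate at f = 1/2 with slerp weights a = sin((1−f)δ)/sin δ ≈ 0.501, b = sin(fδ)/sin δ ≈ 0.501.
p = a·p₁ + b·p₂ ≈ (0.609, 0.070, 0.790); φ = arcsin(p_z) ≈ 52.19°, λ = atan2(p_y, p_x) ≈ 6.57°.

≈ lat 52°N, lon 7°E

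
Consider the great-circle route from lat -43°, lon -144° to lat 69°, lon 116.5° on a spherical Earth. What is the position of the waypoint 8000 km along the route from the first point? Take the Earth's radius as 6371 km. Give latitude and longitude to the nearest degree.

≈ lat 23°, lon -174°

Write both endpoints as unit vectors p₁, p₂ with components (cos φ cos λ, cos φ sin λ, sin φ).
The central angle between the endpoints is δ = arccos(p₁·p₂) ≈ 2.319 rad (132.8°). The total great-circle distance is δ·R ≈ 2.319 × 6371 ≈ 14771 km, so the target fraction is f = 8000/14771 ≈ 0.542.
Interpolate at f ≈ 0.542 with slerp weights a = sin((1−f)δ)/sin δ ≈ 1.192, b = sin(fδ)/sin δ ≈ 1.297.
p = a·p₁ + b·p₂ ≈ (-0.912, -0.096, 0.398); φ = arcsin(p_z) ≈ 23.44°, λ = atan2(p_y, p_x) ≈ -173.97°.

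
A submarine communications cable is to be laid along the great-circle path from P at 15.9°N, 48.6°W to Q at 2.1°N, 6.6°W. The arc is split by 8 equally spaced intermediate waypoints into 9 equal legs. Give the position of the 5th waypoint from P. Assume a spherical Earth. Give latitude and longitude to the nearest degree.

≈ 9°N, 25°W

Write both endpoints as unit vectors p₁, p₂ with components (cos φ cos λ, cos φ sin λ, sin φ).
The central angle between the endpoints is δ = arccos(p₁·p₂) ≈ 0.761 rad (43.6°).
Interpolate at f = 5/9 with slerp weights a = sin((1−f)δ)/sin δ ≈ 0.481, b = sin(fδ)/sin δ ≈ 0.595.
p = a·p₁ + b·p₂ ≈ (0.897, -0.415, 0.154); φ = arcsin(p_z) ≈ 8.84°, λ = atan2(p_y, p_x) ≈ -24.86°.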